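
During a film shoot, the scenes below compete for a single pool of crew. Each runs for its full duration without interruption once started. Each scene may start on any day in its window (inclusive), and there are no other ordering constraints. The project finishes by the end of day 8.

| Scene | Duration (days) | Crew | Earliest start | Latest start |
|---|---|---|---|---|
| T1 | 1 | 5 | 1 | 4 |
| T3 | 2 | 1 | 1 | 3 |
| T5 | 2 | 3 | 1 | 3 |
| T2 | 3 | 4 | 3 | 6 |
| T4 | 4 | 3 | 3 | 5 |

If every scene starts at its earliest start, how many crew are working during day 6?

3

At early start, day 6 has: T4.
Demand: 3 = 3.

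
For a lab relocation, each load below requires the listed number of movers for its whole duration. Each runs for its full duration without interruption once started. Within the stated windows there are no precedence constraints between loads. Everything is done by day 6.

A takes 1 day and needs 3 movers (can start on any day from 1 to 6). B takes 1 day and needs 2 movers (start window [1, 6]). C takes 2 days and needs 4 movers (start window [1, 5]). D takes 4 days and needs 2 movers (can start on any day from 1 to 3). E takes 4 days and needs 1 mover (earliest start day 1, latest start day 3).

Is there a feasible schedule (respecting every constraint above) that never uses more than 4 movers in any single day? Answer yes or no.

no

Total mover-days = 25; over 6 days the average is 25/6 > 4, so some day must exceed 4.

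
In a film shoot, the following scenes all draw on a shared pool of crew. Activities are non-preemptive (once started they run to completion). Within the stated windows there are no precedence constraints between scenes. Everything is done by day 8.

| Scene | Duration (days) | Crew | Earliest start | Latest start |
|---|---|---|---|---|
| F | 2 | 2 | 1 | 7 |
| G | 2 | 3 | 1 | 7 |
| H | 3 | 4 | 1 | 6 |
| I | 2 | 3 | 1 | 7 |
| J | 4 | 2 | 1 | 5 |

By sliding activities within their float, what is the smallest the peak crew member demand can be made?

6

Early-start (F@1, G@1, H@1, I@1, J@1) gives peak 14: d1:14  d2:14  d3:6  d4:2  d5:0  d6:0  d7:0  d8:0.
Shift H→3, I→6, J→3.
Schedule F@1, G@1, H@3, I@6, J@3: d1:5  d2:5  d3:6  d4:6  d5:6  d6:5  d7:3  d8:0 — peak 6.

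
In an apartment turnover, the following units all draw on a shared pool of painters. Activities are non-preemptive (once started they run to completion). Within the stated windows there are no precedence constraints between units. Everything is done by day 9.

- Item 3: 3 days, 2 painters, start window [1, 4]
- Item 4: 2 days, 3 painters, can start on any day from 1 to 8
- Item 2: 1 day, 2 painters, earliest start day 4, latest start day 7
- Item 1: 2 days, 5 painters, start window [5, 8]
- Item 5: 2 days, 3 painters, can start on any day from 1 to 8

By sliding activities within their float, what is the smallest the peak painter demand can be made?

Early-start (Item 3@1, Item 4@1, Item 2@4, Item 1@5, Item 5@1) gives peak 8: d1:8  d2:8  d3:2  d4:2  d5:5  d6:5  d7:0  d8:0  d9:0.
Shift Item 5→3.
Schedule Item 3@1, Item 4@1, Item 2@4, Item 1@5, Item 5@3: d1:5  d2:5  d3:5  d4:5  d5:5  d6:5  d7:0  d8:0  d9:0 — peak 5.

5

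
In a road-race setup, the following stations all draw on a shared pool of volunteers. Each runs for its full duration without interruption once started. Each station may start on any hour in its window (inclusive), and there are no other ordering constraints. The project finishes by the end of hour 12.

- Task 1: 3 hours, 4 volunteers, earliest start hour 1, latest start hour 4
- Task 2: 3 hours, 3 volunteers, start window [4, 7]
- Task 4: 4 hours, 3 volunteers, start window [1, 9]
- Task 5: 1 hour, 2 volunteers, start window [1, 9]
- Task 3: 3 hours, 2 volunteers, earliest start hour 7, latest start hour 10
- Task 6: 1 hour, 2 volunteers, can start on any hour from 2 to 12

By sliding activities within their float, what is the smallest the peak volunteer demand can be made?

5

Early-start (Task 1@1, Task 2@4, Task 4@1, Task 5@1, Task 3@7, Task 6@2) gives peak 9: h1:9  h2:9  h3:7  h4:6  h5:3  h6:3  h7:2  h8:2  h9:2  h10:0  h11:0  h12:0.
Shift Task 4→7, Task 5→4, Task 6→5.
Schedule Task 1@1, Task 2@4, Task 4@7, Task 5@4, Task 3@7, Task 6@5: h1:4  h2:4  h3:4  h4:5  h5:5  h6:3  h7:5  h8:5  h9:5  h10:3  h11:0  h12:0 — peak 5.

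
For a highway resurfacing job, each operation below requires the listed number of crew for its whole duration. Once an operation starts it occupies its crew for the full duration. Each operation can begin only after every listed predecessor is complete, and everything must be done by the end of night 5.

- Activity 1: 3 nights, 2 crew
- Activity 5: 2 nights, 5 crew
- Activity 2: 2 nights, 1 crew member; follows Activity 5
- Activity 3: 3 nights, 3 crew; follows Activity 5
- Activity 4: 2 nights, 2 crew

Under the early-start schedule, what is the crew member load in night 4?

At early start, night 4 has: Activity 2, Activity 3.
Demand: 1 + 3 = 4.

4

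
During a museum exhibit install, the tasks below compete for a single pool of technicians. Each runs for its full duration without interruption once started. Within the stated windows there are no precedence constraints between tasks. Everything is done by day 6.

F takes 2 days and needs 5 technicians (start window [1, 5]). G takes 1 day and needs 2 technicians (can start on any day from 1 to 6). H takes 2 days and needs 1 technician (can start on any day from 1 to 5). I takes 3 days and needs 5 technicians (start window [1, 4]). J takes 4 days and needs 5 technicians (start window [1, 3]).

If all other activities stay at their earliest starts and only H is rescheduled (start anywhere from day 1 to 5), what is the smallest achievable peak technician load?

17

H@1: d1:18  d2:16  d3:10  d4:5  d5:0  d6:0 → peak 18
H@2: d1:17  d2:16  d3:11  d4:5  d5:0  d6:0 → peak 17
H@3: d1:17  d2:15  d3:11  d4:6  d5:0  d6:0 → peak 17
H@4: d1:17  d2:15  d3:10  d4:6  d5:1  d6:0 → peak 17
H@5: d1:17  d2:15  d3:10  d4:5  d5:1  d6:1 → peak 17
Best is H@2, peak 17.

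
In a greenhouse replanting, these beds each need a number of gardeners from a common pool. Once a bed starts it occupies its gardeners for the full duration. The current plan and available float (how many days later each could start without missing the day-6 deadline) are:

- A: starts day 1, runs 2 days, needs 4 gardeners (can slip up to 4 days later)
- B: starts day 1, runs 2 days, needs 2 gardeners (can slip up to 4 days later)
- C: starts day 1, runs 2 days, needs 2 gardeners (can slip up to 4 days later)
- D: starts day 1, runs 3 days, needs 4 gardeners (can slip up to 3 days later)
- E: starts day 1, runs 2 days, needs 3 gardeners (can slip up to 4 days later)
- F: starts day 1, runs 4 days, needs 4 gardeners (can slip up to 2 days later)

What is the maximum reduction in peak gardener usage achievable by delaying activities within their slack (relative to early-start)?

9

Early-start peak: d1:19  d2:19  d3:8  d4:4  d5:0  d6:0 ⇒ 19.
Leveled (A@1, B@1, C@3, D@1, E@4, F@3): d1:10  d2:10  d3:10  d4:9  d5:7  d6:4 ⇒ 10.
Reduction 19 − 10 = 9.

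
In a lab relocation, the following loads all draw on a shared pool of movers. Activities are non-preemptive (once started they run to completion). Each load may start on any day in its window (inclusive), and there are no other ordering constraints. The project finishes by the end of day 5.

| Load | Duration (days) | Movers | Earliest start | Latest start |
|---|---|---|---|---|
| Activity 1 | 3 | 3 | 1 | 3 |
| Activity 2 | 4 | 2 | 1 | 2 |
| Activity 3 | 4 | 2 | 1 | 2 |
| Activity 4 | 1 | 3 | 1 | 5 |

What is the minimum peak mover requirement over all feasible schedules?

7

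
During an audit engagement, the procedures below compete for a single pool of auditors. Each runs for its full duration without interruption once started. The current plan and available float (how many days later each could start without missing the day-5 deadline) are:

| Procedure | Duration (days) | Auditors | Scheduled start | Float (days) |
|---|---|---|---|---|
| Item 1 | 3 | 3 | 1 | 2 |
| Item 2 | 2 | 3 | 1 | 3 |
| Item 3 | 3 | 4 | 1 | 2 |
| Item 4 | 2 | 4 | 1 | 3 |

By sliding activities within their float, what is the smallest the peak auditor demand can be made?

7

Early-start (Item 1@1, Item 2@1, Item 3@1, Item 4@1) gives peak 14: d1:14  d2:14  d3:7  d4:0  d5:0.
Shift Item 2→4, Item 4→4.
Schedule Item 1@1, Item 2@4, Item 3@1, Item 4@4: d1:7  d2:7  d3:7  d4:7  d5:7 — peak 7.
Total auditor-days = 35 over 5 days ⇒ peak ≥ ⌈35/5⌉ = 7, so 7 is optimal.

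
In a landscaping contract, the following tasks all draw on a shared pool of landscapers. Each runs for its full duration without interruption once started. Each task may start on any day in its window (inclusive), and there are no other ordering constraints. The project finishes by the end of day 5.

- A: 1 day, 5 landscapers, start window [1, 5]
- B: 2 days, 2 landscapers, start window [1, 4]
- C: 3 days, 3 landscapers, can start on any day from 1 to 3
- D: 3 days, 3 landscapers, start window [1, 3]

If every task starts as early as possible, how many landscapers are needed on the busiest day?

13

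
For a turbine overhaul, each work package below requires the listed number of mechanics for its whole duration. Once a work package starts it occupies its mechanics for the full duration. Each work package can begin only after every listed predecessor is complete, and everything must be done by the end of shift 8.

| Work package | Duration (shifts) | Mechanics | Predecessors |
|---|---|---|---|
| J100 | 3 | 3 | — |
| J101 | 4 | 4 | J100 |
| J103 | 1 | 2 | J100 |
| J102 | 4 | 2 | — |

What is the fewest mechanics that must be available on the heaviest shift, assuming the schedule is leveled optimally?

5

Early-start (J100@1, J101@4, J103@4, J102@1) gives peak 8: s1:5  s2:5  s3:5  s4:8  s5:4  s6:4  s7:4  s8:0.
Shift J101→5.
Schedule J100@1, J101@5, J103@4, J102@1: s1:5  s2:5  s3:5  s4:4  s5:4  s6:4  s7:4  s8:4 — peak 5.
Total mechanic-shifts = 35 over 8 shifts ⇒ peak ≥ ⌈35/8⌉ = 5, so 5 is optimal.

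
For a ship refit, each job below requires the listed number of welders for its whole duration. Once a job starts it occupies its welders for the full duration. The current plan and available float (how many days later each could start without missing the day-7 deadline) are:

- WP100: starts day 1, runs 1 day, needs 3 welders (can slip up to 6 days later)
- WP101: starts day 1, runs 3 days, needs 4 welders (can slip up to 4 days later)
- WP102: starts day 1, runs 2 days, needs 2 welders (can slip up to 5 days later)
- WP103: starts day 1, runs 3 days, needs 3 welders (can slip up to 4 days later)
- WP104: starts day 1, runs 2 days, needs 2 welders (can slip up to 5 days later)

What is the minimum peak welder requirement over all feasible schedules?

5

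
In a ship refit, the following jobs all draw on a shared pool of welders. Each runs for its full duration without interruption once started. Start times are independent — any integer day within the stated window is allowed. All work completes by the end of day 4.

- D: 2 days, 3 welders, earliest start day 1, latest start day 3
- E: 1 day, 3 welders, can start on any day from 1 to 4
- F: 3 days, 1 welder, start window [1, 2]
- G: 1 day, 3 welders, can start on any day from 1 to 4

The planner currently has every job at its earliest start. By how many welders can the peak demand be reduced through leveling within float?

6

Early-start peak: d1:10  d2:4  d3:1  d4:0 ⇒ 10.
Leveled (D@1, E@3, F@1, G@4): d1:4  d2:4  d3:4  d4:3 ⇒ 4.
Reduction 10 − 4 = 6.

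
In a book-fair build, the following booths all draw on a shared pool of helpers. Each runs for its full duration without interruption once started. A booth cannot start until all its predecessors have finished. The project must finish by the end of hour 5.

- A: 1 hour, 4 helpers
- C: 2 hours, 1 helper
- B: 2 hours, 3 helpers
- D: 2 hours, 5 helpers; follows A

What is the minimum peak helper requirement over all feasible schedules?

Early-start (A@1, C@1, B@1, D@2) gives peak 9: h1:8  h2:9  h3:5  h4:0  h5:0.
Shift B→2, D→4.
Schedule A@1, C@1, B@2, D@4: h1:5  h2:4  h3:3  h4:5  h5:5 — peak 5.
Total helper-hours = 22 over 5 hours ⇒ peak ≥ ⌈22/5⌉ = 5, so 5 is optimal.

5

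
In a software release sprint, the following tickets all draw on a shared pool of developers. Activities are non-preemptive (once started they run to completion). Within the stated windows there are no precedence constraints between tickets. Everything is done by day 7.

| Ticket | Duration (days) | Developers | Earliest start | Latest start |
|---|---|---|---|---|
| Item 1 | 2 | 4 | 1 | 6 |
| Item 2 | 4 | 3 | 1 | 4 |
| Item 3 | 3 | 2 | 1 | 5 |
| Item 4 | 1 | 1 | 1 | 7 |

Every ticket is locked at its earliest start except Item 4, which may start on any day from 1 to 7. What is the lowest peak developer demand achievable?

9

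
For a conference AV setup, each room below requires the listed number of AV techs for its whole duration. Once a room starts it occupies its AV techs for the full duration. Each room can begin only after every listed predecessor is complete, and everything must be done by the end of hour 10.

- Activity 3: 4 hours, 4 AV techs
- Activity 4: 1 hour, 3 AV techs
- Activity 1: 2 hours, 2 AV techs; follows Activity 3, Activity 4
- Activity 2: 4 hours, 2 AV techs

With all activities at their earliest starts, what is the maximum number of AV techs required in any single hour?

9

Early-start schedule: Activity 3@1, Activity 4@1, Activity 1@5, Activity 2@1.
Load per hour: hour 1: 9, hour 2: 6, hour 3: 6, hour 4: 6, hour 5: 2, hour 6: 2, hour 7: 0, hour 8: 0, hour 9: 0, hour 10: 0.
Peak is 9.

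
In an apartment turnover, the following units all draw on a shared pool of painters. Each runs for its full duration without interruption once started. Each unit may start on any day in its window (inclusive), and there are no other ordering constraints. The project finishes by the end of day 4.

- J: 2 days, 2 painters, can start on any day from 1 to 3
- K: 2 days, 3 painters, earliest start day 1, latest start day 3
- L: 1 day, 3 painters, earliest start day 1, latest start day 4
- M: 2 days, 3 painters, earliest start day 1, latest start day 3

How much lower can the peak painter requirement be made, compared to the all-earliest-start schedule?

Early-start peak: d1:11  d2:8  d3:0  d4:0 ⇒ 11.
Leveled (J@1, K@1, L@3, M@3): d1:5  d2:5  d3:6  d4:3 ⇒ 6.
Reduction 11 − 6 = 5.

5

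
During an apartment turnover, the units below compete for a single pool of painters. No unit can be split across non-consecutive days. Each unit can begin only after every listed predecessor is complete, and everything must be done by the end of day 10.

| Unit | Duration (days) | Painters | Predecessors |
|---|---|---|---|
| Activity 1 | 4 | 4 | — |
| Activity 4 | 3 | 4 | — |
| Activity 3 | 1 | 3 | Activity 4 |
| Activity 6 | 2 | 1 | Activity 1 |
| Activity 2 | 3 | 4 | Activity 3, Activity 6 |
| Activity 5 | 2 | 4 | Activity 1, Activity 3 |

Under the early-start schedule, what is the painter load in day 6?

5

At early start, day 6 has: Activity 6, Activity 5.
Demand: 1 + 4 = 5.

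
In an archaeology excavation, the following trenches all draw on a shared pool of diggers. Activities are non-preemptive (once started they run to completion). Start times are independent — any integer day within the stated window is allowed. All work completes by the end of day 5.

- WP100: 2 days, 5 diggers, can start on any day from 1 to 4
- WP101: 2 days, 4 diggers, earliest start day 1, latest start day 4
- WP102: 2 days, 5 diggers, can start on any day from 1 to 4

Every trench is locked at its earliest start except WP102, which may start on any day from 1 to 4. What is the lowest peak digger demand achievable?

9

WP102@1: d1:14  d2:14  d3:0  d4:0  d5:0 → peak 14
WP102@2: d1:9  d2:14  d3:5  d4:0  d5:0 → peak 14
WP102@3: d1:9  d2:9  d3:5  d4:5  d5:0 → peak 9
WP102@4: d1:9  d2:9  d3:0  d4:5  d5:5 → peak 9
Best is WP102@3, peak 9.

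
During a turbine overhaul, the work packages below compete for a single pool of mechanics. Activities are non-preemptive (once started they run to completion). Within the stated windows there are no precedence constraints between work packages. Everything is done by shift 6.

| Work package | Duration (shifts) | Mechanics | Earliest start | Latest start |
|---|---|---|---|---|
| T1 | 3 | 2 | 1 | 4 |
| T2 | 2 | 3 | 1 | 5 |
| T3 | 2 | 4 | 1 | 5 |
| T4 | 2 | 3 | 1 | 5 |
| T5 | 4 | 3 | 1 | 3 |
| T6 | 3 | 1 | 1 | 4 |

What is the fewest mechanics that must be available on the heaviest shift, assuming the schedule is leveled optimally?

Early-start (T1@1, T2@1, T3@1, T4@1, T5@1, T6@1) gives peak 16: s1:16  s2:16  s3:6  s4:3  s5:0  s6:0.
Shift T3→4, T5→3, T6→3.
Schedule T1@1, T2@1, T3@4, T4@1, T5@3, T6@3: s1:8  s2:8  s3:6  s4:8  s5:8  s6:3 — peak 8.

8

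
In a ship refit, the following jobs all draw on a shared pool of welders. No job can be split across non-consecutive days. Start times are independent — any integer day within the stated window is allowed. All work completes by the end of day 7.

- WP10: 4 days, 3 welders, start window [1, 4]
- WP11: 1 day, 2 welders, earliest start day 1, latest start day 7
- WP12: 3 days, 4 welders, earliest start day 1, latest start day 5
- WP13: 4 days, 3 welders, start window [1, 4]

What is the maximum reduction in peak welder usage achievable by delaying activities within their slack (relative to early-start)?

6

Early-start peak: d1:12  d2:10  d3:10  d4:6  d5:0  d6:0  d7:0 ⇒ 12.
Leveled (WP10@1, WP11@5, WP12@5, WP13@1): d1:6  d2:6  d3:6  d4:6  d5:6  d6:4  d7:4 ⇒ 6.
Reduction 12 − 6 = 6.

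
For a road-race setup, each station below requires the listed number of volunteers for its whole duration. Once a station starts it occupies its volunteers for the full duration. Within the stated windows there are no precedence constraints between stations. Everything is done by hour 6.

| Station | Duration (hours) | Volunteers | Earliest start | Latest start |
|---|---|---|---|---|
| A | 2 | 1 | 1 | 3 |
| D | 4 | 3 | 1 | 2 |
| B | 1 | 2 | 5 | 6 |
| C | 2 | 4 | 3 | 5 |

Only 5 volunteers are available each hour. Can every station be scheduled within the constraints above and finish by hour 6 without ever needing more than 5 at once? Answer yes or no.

no

The minimum achievable peak is 6; 5 < 6, so no feasible schedule stays within the cap.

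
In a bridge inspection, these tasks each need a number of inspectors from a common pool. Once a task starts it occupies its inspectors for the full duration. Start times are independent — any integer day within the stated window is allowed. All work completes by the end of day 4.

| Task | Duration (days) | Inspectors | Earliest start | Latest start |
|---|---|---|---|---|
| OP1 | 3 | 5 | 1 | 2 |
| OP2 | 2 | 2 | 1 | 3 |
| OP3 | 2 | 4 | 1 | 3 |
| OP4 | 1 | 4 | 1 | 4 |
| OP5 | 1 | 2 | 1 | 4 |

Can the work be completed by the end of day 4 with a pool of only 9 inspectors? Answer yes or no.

Schedule OP1@1, OP2@1, OP3@3, OP4@4, OP5@1: d1:9  d2:7  d3:9  d4:8 — peak 9 ≤ 9.

yes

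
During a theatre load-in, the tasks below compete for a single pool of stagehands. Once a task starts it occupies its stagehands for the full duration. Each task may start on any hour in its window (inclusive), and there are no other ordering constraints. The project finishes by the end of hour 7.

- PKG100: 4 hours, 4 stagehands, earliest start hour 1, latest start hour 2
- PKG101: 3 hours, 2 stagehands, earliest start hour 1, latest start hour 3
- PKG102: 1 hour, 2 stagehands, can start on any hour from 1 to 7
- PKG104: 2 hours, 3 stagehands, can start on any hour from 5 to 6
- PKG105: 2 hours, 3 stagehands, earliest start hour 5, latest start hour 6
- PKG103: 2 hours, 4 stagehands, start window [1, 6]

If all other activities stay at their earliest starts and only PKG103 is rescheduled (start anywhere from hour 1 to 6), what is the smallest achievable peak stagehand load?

PKG103@1: h1:12  h2:10  h3:6  h4:4  h5:6  h6:6  h7:0 → peak 12
PKG103@2: h1:8  h2:10  h3:10  h4:4  h5:6  h6:6  h7:0 → peak 10
PKG103@3: h1:8  h2:6  h3:10  h4:8  h5:6  h6:6  h7:0 → peak 10
PKG103@4: h1:8  h2:6  h3:6  h4:8  h5:10  h6:6  h7:0 → peak 10
PKG103@5: h1:8  h2:6  h3:6  h4:4  h5:10  h6:10  h7:0 → peak 10
PKG103@6: h1:8  h2:6  h3:6  h4:4  h5:6  h6:10  h7:4 → peak 10
Best is PKG103@2, peak 10.

10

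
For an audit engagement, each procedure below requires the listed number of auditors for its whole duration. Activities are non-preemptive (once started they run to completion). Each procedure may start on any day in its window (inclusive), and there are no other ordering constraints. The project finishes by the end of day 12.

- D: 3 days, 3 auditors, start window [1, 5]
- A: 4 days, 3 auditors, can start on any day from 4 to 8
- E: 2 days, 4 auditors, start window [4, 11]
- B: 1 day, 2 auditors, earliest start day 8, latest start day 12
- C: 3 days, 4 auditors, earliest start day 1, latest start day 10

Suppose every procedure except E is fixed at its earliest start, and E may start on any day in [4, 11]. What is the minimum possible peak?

7

E@4: d1:7  d2:7  d3:7  d4:7  d5:7  d6:3  d7:3  d8:2  d9:0  d10:0  d11:0  d12:0 → peak 7
E@5: d1:7  d2:7  d3:7  d4:3  d5:7  d6:7  d7:3  d8:2  d9:0  d10:0  d11:0  d12:0 → peak 7
E@6: d1:7  d2:7  d3:7  d4:3  d5:3  d6:7  d7:7  d8:2  d9:0  d10:0  d11:0  d12:0 → peak 7
E@7: d1:7  d2:7  d3:7  d4:3  d5:3  d6:3  d7:7  d8:6  d9:0  d10:0  d11:0  d12:0 → peak 7
E@8: d1:7  d2:7  d3:7  d4:3  d5:3  d6:3  d7:3  d8:6  d9:4  d10:0  d11:0  d12:0 → peak 7
E@9: d1:7  d2:7  d3:7  d4:3  d5:3  d6:3  d7:3  d8:2  d9:4  d10:4  d11:0  d12:0 → peak 7
E@10: d1:7  d2:7  d3:7  d4:3  d5:3  d6:3  d7:3  d8:2  d9:0  d10:4  d11:4  d12:0 → peak 7
E@11: d1:7  d2:7  d3:7  d4:3  d5:3  d6:3  d7:3  d8:2  d9:0  d10:0  d11:4  d12:4 → peak 7
Best is E@4, peak 7.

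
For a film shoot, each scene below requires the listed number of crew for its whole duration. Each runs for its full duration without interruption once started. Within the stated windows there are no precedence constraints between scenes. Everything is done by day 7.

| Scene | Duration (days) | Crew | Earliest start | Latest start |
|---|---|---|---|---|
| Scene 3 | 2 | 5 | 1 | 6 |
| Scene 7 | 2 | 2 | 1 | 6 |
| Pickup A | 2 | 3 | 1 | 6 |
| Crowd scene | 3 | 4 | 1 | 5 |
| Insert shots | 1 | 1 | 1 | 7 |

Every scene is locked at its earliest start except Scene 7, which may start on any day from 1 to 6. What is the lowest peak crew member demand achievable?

13

Scene 7@1: d1:15  d2:14  d3:4  d4:0  d5:0  d6:0  d7:0 → peak 15
Scene 7@2: d1:13  d2:14  d3:6  d4:0  d5:0  d6:0  d7:0 → peak 14
Scene 7@3: d1:13  d2:12  d3:6  d4:2  d5:0  d6:0  d7:0 → peak 13
Scene 7@4: d1:13  d2:12  d3:4  d4:2  d5:2  d6:0  d7:0 → peak 13
Scene 7@5: d1:13  d2:12  d3:4  d4:0  d5:2  d6:2  d7:0 → peak 13
Scene 7@6: d1:13  d2:12  d3:4  d4:0  d5:0  d6:2  d7:2 → peak 13
Best is Scene 7@3, peak 13.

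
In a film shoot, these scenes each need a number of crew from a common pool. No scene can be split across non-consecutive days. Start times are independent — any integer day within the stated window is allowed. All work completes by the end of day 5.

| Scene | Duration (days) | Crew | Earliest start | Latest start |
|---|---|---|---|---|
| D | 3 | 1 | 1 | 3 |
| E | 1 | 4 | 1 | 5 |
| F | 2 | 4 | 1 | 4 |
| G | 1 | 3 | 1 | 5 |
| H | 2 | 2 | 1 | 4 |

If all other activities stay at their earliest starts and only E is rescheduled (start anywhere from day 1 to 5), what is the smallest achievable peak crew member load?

E@1: d1:14  d2:7  d3:1  d4:0  d5:0 → peak 14
E@2: d1:10  d2:11  d3:1  d4:0  d5:0 → peak 11
E@3: d1:10  d2:7  d3:5  d4:0  d5:0 → peak 10
E@4: d1:10  d2:7  d3:1  d4:4  d5:0 → peak 10
E@5: d1:10  d2:7  d3:1  d4:0  d5:4 → peak 10
Best is E@3, peak 10.

10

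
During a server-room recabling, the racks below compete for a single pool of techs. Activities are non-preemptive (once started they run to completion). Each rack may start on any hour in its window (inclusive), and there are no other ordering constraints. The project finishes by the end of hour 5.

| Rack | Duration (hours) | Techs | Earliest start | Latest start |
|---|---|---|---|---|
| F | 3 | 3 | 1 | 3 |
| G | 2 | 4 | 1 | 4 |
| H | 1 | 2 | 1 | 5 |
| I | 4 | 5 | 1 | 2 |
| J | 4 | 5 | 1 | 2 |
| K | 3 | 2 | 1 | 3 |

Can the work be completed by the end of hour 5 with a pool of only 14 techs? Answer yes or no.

no

The minimum achievable peak is 15; 14 < 15, so no feasible schedule stays within the cap.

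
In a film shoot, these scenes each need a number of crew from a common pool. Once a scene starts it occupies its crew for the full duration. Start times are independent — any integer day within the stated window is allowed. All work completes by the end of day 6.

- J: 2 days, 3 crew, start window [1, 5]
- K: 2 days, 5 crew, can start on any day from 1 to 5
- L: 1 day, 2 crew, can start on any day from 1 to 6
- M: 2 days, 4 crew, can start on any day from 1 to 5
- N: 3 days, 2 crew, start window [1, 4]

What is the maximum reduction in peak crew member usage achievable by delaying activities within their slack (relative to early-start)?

10

Early-start peak: d1:16  d2:14  d3:2  d4:0  d5:0  d6:0 ⇒ 16.
Leveled (J@1, K@5, L@1, M@3, N@2): d1:5  d2:5  d3:6  d4:6  d5:5  d6:5 ⇒ 6.
Reduction 16 − 6 = 10.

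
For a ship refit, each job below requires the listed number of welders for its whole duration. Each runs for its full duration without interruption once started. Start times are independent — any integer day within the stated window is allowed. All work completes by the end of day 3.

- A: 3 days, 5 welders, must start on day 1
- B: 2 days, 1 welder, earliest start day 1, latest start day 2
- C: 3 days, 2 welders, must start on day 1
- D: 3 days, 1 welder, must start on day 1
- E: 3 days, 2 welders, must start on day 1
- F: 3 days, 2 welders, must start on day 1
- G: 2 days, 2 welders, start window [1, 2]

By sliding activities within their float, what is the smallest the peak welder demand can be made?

Schedule A@1, B@1, C@1, D@1, E@1, F@1, G@1: d1:15  d2:15  d3:12 — peak 15.
No arrangement of the 4 feasible schedules does better.

15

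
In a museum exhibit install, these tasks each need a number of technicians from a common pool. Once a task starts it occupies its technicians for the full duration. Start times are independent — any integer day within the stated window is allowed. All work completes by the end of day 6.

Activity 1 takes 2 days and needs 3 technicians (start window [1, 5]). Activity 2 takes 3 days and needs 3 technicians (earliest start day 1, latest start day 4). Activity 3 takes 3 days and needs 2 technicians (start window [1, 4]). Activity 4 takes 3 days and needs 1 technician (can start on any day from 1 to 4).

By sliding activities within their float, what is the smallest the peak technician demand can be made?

5

Early-start (Activity 1@1, Activity 2@1, Activity 3@1, Activity 4@1) gives peak 9: d1:9  d2:9  d3:6  d4:0  d5:0  d6:0.
Shift Activity 2→3, Activity 4→4.
Schedule Activity 1@1, Activity 2@3, Activity 3@1, Activity 4@4: d1:5  d2:5  d3:5  d4:4  d5:4  d6:1 — peak 5.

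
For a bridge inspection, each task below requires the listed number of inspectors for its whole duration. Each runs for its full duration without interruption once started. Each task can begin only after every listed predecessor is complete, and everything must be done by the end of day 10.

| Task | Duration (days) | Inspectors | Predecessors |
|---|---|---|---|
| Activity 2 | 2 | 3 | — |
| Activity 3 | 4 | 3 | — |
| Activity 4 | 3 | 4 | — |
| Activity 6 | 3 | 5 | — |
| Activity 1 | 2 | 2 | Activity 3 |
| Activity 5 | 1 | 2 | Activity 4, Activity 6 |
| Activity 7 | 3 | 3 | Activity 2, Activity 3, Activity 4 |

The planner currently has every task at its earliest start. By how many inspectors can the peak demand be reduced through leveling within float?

7

Early-start peak: d1:15  d2:15  d3:12  d4:5  d5:5  d6:5  d7:3  d8:0  d9:0  d10:0 ⇒ 15.
Leveled (Activity 2@1, Activity 3@1, Activity 4@3, Activity 6@6, Activity 1@5, Activity 5@9, Activity 7@7): d1:6  d2:6  d3:7  d4:7  d5:6  d6:7  d7:8  d8:8  d9:5  d10:0 ⇒ 8.
Reduction 15 − 8 = 7.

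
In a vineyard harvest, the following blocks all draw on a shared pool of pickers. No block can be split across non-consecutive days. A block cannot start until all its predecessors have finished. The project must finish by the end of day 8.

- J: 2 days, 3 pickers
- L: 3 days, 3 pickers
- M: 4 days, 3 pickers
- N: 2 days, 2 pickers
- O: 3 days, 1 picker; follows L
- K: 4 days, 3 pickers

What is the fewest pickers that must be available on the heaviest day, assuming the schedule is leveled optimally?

Early-start (J@1, L@1, M@1, N@1, O@4, K@1) gives peak 14: d1:14  d2:14  d3:9  d4:7  d5:1  d6:1  d7:0  d8:0.
Shift L→3, N→6, O→6, K→5.
Schedule J@1, L@3, M@1, N@6, O@6, K@5: d1:6  d2:6  d3:6  d4:6  d5:6  d6:6  d7:6  d8:4 — peak 6.
Total picker-days = 46 over 8 days ⇒ peak ≥ ⌈46/8⌉ = 6, so 6 is optimal.

6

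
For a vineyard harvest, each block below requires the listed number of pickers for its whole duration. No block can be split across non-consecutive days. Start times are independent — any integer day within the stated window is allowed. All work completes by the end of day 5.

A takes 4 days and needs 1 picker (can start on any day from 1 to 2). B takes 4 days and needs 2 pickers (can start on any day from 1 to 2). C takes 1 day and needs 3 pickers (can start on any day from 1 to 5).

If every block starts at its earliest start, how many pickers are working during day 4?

At early start, day 4 has: A, B.
Demand: 1 + 2 = 3.

3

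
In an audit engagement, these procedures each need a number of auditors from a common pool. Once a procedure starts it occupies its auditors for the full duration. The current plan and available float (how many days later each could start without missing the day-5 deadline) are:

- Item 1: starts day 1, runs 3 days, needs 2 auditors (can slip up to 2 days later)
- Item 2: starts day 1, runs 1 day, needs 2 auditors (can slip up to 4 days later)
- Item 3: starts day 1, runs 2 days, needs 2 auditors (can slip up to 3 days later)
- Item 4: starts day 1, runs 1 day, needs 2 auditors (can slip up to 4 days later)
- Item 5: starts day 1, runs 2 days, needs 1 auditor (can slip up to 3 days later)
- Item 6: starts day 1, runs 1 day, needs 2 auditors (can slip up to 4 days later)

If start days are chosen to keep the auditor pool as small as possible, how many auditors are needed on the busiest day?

Early-start (Item 1@1, Item 2@1, Item 3@1, Item 4@1, Item 5@1, Item 6@1) gives peak 11: d1:11  d2:5  d3:2  d4:0  d5:0.
Shift Item 3→2, Item 4→4, Item 5→4, Item 6→5.
Schedule Item 1@1, Item 2@1, Item 3@2, Item 4@4, Item 5@4, Item 6@5: d1:4  d2:4  d3:4  d4:3  d5:3 — peak 4.
Total auditor-days = 18 over 5 days ⇒ peak ≥ ⌈18/5⌉ = 4, so 4 is optimal.

4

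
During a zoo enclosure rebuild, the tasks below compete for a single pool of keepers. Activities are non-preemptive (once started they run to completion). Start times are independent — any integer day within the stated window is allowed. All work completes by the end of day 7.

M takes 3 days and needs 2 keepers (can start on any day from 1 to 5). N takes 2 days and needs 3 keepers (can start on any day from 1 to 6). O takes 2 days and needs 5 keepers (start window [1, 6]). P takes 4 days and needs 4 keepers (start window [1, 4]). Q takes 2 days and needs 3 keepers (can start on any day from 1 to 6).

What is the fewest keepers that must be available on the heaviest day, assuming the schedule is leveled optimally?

7

Early-start (M@1, N@1, O@1, P@1, Q@1) gives peak 17: d1:17  d2:17  d3:6  d4:4  d5:0  d6:0  d7:0.
Shift N→3, P→4, Q→5.
Schedule M@1, N@3, O@1, P@4, Q@5: d1:7  d2:7  d3:5  d4:7  d5:7  d6:7  d7:4 — peak 7.
Total keeper-days = 44 over 7 days ⇒ peak ≥ ⌈44/7⌉ = 7, so 7 is optimal.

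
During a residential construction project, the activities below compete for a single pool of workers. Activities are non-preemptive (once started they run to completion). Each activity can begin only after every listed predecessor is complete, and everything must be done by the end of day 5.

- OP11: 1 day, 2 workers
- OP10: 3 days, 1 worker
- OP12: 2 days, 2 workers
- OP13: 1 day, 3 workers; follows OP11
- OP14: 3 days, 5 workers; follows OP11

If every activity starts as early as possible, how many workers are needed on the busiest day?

11

Early-start schedule: OP11@1, OP10@1, OP12@1, OP13@2, OP14@2.
Load per day: day 1: 5, day 2: 11, day 3: 6, day 4: 5, day 5: 0.
Peak is 11.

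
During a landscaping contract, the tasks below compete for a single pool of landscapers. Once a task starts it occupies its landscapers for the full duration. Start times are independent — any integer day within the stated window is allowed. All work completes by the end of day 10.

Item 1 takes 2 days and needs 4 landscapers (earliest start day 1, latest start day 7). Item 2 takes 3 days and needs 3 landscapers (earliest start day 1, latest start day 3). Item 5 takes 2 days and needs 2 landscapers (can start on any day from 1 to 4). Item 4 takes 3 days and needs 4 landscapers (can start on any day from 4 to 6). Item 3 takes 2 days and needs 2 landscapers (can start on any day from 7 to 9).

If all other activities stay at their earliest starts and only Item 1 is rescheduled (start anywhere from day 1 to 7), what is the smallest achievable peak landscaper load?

6

Item 1@1: d1:9  d2:9  d3:3  d4:4  d5:4  d6:4  d7:2  d8:2  d9:0  d10:0 → peak 9
Item 1@2: d1:5  d2:9  d3:7  d4:4  d5:4  d6:4  d7:2  d8:2  d9:0  d10:0 → peak 9
Item 1@3: d1:5  d2:5  d3:7  d4:8  d5:4  d6:4  d7:2  d8:2  d9:0  d10:0 → peak 8
Item 1@4: d1:5  d2:5  d3:3  d4:8  d5:8  d6:4  d7:2  d8:2  d9:0  d10:0 → peak 8
Item 1@5: d1:5  d2:5  d3:3  d4:4  d5:8  d6:8  d7:2  d8:2  d9:0  d10:0 → peak 8
Item 1@6: d1:5  d2:5  d3:3  d4:4  d5:4  d6:8  d7:6  d8:2  d9:0  d10:0 → peak 8
Item 1@7: d1:5  d2:5  d3:3  d4:4  d5:4  d6:4  d7:6  d8:6  d9:0  d10:0 → peak 6
Best is Item 1@7, peak 6.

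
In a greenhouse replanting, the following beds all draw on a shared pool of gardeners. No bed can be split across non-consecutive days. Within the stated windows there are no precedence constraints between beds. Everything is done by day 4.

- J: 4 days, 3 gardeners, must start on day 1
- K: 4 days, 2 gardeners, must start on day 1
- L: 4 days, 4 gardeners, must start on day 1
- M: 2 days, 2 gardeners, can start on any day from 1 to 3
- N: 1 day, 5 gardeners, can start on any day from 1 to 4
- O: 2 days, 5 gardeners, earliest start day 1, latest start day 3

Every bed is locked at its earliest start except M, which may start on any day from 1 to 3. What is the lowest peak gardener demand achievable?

M@1: d1:21  d2:16  d3:9  d4:9 → peak 21
M@2: d1:19  d2:16  d3:11  d4:9 → peak 19
M@3: d1:19  d2:14  d3:11  d4:11 → peak 19
Best is M@2, peak 19.

19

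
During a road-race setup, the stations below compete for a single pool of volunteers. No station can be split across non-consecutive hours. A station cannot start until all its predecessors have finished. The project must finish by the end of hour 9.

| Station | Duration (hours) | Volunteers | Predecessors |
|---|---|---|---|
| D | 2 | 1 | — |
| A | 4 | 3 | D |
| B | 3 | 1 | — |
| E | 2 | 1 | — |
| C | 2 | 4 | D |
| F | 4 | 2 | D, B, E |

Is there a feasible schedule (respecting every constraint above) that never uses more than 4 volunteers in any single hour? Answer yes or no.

The minimum achievable peak is 5; 4 < 5, so no feasible schedule stays within the cap.

no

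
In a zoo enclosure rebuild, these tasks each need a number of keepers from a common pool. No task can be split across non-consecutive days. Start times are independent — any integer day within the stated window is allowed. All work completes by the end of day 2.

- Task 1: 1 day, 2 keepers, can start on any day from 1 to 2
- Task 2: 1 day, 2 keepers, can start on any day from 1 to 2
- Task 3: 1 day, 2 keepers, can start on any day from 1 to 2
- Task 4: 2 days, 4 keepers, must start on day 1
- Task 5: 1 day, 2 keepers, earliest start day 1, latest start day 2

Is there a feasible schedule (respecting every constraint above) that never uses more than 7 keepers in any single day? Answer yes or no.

Total keeper-days = 16; over 2 days the average is 16/2 > 7, so some day must exceed 7.

no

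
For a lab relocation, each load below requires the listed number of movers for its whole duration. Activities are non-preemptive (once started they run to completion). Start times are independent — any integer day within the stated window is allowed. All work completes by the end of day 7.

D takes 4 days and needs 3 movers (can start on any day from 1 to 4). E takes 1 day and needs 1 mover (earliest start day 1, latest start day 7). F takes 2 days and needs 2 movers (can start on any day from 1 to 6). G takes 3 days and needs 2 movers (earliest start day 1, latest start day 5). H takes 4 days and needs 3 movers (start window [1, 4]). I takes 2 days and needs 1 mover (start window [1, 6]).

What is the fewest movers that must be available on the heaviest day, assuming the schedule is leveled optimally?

Early-start (D@1, E@1, F@1, G@1, H@1, I@1) gives peak 12: d1:12  d2:11  d3:8  d4:6  d5:0  d6:0  d7:0.
Shift G→5, H→3, I→5.
Schedule D@1, E@1, F@1, G@5, H@3, I@5: d1:6  d2:5  d3:6  d4:6  d5:6  d6:6  d7:2 — peak 6.
Total mover-days = 37 over 7 days ⇒ peak ≥ ⌈37/7⌉ = 6, so 6 is optimal.

6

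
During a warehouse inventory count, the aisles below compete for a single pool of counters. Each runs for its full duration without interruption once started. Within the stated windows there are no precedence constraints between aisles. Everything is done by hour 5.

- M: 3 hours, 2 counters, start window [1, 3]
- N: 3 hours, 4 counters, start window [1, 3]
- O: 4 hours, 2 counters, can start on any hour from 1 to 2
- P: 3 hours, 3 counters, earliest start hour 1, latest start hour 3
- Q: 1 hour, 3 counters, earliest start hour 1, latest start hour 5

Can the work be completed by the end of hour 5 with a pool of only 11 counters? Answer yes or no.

Schedule M@1, N@1, O@1, P@1, Q@4: h1:11  h2:11  h3:11  h4:5  h5:0 — peak 11 ≤ 11.

yes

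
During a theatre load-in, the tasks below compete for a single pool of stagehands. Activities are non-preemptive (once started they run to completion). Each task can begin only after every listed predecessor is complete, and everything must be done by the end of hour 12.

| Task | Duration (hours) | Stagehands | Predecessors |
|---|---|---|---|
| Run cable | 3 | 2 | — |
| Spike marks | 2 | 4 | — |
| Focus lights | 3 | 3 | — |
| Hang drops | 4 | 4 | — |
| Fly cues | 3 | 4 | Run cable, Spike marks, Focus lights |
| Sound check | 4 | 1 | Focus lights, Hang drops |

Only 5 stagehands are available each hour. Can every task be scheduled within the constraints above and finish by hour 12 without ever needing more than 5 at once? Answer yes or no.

yes

Schedule Run cable@1, Spike marks@8, Focus lights@1, Hang drops@4, Fly cues@10, Sound check@8: h1:5  h2:5  h3:5  h4:4  h5:4  h6:4  h7:4  h8:5  h9:5  h10:5  h11:5  h12:4 — peak 5 ≤ 5.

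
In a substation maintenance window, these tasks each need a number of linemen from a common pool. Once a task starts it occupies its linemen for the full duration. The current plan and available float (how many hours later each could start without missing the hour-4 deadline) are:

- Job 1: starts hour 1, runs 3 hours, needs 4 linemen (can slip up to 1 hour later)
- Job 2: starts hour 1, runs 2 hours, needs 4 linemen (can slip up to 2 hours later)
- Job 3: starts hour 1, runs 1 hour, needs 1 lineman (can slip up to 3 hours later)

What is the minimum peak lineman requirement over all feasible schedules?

Early-start (Job 1@1, Job 2@1, Job 3@1) gives peak 9: h1:9  h2:8  h3:4  h4:0.
Shift Job 3→3.
Schedule Job 1@1, Job 2@1, Job 3@3: h1:8  h2:8  h3:5  h4:0 — peak 8.
No arrangement of the 24 feasible schedules does better.

8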